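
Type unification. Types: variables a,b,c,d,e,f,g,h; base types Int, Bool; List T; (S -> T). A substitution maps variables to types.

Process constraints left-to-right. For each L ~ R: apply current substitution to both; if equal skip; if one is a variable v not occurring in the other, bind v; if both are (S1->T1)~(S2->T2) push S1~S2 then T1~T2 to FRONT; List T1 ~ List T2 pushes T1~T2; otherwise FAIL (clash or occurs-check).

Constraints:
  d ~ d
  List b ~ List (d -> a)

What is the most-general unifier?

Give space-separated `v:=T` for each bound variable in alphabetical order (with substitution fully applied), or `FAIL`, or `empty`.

step 1: unify d ~ d  [subst: {-} | 1 pending]
  -> identical, skip
step 2: unify List b ~ List (d -> a)  [subst: {-} | 0 pending]
  -> decompose List: push b~(d -> a)
step 3: unify b ~ (d -> a)  [subst: {-} | 0 pending]
  bind b := (d -> a)

Answer: b:=(d -> a)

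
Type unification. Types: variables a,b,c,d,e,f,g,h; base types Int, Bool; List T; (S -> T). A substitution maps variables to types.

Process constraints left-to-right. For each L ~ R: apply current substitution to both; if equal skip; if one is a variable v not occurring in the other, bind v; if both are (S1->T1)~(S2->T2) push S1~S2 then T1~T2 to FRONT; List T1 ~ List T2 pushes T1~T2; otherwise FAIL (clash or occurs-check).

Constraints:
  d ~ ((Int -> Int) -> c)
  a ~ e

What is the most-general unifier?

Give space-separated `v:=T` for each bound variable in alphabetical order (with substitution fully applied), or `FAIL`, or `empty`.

step 1: unify d ~ ((Int -> Int) -> c)  [subst: {-} | 1 pending]
  bind d := ((Int -> Int) -> c)
step 2: unify a ~ e  [subst: {d:=((Int -> Int) -> c)} | 0 pending]
  bind a := e

Answer: a:=e d:=((Int -> Int) -> c)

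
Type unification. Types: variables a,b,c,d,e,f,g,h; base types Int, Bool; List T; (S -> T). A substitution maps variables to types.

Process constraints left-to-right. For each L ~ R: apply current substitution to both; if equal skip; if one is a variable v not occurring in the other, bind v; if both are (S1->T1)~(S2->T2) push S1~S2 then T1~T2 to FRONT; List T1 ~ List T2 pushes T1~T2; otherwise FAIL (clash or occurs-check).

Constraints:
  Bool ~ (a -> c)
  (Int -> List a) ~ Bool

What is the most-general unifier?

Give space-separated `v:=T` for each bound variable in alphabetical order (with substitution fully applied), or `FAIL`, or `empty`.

step 1: unify Bool ~ (a -> c)  [subst: {-} | 1 pending]
  clash: Bool vs (a -> c)

Answer: FAIL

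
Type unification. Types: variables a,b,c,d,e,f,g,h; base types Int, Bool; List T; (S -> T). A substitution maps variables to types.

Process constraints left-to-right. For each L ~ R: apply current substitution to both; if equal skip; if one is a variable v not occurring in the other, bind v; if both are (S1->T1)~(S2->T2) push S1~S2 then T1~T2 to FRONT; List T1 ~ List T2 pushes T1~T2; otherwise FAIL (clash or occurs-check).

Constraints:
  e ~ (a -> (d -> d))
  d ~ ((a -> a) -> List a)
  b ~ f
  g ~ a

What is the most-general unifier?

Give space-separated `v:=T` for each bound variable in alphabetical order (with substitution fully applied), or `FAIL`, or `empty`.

Answer: b:=f d:=((a -> a) -> List a) e:=(a -> (((a -> a) -> List a) -> ((a -> a) -> List a))) g:=a

Derivation:
step 1: unify e ~ (a -> (d -> d))  [subst: {-} | 3 pending]
  bind e := (a -> (d -> d))
step 2: unify d ~ ((a -> a) -> List a)  [subst: {e:=(a -> (d -> d))} | 2 pending]
  bind d := ((a -> a) -> List a)
step 3: unify b ~ f  [subst: {e:=(a -> (d -> d)), d:=((a -> a) -> List a)} | 1 pending]
  bind b := f
step 4: unify g ~ a  [subst: {e:=(a -> (d -> d)), d:=((a -> a) -> List a), b:=f} | 0 pending]
  bind g := a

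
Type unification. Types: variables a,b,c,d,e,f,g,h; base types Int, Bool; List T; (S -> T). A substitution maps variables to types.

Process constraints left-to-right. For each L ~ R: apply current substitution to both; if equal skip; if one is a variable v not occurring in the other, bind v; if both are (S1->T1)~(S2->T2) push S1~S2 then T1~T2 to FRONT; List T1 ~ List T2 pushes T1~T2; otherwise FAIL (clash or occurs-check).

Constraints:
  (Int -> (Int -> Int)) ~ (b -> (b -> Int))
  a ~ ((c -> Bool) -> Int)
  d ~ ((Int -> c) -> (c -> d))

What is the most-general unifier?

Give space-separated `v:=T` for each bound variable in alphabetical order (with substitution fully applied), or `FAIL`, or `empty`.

step 1: unify (Int -> (Int -> Int)) ~ (b -> (b -> Int))  [subst: {-} | 2 pending]
  -> decompose arrow: push Int~b, (Int -> Int)~(b -> Int)
step 2: unify Int ~ b  [subst: {-} | 3 pending]
  bind b := Int
step 3: unify (Int -> Int) ~ (Int -> Int)  [subst: {b:=Int} | 2 pending]
  -> identical, skip
step 4: unify a ~ ((c -> Bool) -> Int)  [subst: {b:=Int} | 1 pending]
  bind a := ((c -> Bool) -> Int)
step 5: unify d ~ ((Int -> c) -> (c -> d))  [subst: {b:=Int, a:=((c -> Bool) -> Int)} | 0 pending]
  occurs-check fail: d in ((Int -> c) -> (c -> d))

Answer: FAIL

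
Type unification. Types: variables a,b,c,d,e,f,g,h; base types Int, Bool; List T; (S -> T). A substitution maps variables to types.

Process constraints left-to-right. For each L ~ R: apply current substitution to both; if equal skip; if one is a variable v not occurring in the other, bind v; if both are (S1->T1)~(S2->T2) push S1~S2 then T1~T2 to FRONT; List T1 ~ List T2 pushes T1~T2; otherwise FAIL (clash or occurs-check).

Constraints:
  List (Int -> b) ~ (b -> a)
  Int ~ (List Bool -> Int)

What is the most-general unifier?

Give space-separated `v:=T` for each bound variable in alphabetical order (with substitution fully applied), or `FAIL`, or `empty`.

Answer: FAIL

Derivation:
step 1: unify List (Int -> b) ~ (b -> a)  [subst: {-} | 1 pending]
  clash: List (Int -> b) vs (b -> a)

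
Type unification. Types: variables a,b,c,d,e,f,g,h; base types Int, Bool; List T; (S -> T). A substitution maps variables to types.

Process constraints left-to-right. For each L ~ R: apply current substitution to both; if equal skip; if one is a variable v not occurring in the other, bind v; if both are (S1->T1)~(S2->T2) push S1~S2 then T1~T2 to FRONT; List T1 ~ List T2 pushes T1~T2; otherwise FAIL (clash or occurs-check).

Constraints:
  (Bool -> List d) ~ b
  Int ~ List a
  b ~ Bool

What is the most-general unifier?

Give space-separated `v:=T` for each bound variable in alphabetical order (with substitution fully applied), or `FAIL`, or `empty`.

Answer: FAIL

Derivation:
step 1: unify (Bool -> List d) ~ b  [subst: {-} | 2 pending]
  bind b := (Bool -> List d)
step 2: unify Int ~ List a  [subst: {b:=(Bool -> List d)} | 1 pending]
  clash: Int vs List a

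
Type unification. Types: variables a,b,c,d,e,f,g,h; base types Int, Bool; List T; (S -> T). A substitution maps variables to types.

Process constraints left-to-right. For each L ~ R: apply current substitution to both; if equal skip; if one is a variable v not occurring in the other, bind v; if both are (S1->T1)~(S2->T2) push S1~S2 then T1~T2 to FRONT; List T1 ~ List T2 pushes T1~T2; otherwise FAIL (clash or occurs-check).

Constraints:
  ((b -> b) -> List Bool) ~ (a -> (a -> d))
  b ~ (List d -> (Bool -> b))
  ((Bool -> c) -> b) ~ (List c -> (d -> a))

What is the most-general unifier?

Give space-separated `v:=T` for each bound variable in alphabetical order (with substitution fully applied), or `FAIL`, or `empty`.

Answer: FAIL

Derivation:
step 1: unify ((b -> b) -> List Bool) ~ (a -> (a -> d))  [subst: {-} | 2 pending]
  -> decompose arrow: push (b -> b)~a, List Bool~(a -> d)
step 2: unify (b -> b) ~ a  [subst: {-} | 3 pending]
  bind a := (b -> b)
step 3: unify List Bool ~ ((b -> b) -> d)  [subst: {a:=(b -> b)} | 2 pending]
  clash: List Bool vs ((b -> b) -> d)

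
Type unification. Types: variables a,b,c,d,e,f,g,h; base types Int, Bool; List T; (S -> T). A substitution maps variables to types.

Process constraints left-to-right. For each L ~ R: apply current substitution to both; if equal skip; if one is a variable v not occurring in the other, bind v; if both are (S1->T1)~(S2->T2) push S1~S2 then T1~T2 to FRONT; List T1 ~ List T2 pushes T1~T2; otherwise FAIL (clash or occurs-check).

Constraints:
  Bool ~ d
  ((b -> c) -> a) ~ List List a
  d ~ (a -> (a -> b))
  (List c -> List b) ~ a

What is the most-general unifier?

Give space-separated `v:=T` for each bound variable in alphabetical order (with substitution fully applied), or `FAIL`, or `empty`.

step 1: unify Bool ~ d  [subst: {-} | 3 pending]
  bind d := Bool
step 2: unify ((b -> c) -> a) ~ List List a  [subst: {d:=Bool} | 2 pending]
  clash: ((b -> c) -> a) vs List List a

Answer: FAIL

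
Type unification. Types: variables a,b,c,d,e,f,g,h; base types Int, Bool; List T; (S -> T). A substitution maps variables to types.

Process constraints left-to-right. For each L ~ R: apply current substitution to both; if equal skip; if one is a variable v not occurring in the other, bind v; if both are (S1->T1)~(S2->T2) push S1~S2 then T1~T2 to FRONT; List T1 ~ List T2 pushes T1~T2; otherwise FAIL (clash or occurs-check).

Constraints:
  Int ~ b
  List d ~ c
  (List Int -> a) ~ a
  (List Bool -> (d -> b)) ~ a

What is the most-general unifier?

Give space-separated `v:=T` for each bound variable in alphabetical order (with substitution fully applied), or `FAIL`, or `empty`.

Answer: FAIL

Derivation:
step 1: unify Int ~ b  [subst: {-} | 3 pending]
  bind b := Int
step 2: unify List d ~ c  [subst: {b:=Int} | 2 pending]
  bind c := List d
step 3: unify (List Int -> a) ~ a  [subst: {b:=Int, c:=List d} | 1 pending]
  occurs-check fail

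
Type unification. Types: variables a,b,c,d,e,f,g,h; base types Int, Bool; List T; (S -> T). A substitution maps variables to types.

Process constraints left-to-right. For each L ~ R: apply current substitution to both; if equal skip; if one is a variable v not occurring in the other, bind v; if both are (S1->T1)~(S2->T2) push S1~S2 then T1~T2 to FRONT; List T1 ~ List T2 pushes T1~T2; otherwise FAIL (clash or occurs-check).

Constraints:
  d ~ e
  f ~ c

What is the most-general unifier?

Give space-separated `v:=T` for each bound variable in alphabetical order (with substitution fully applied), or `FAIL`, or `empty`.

Answer: d:=e f:=c

Derivation:
step 1: unify d ~ e  [subst: {-} | 1 pending]
  bind d := e
step 2: unify f ~ c  [subst: {d:=e} | 0 pending]
  bind f := c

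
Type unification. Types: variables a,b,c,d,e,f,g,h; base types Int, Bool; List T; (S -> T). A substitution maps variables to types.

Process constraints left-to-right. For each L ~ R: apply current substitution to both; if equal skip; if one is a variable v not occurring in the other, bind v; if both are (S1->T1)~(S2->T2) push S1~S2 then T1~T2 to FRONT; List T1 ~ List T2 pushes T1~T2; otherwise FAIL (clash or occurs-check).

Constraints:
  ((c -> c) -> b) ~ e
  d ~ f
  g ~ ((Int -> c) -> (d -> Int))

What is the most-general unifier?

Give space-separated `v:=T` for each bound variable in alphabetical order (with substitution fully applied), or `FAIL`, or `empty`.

Answer: d:=f e:=((c -> c) -> b) g:=((Int -> c) -> (f -> Int))

Derivation:
step 1: unify ((c -> c) -> b) ~ e  [subst: {-} | 2 pending]
  bind e := ((c -> c) -> b)
step 2: unify d ~ f  [subst: {e:=((c -> c) -> b)} | 1 pending]
  bind d := f
step 3: unify g ~ ((Int -> c) -> (f -> Int))  [subst: {e:=((c -> c) -> b), d:=f} | 0 pending]
  bind g := ((Int -> c) -> (f -> Int))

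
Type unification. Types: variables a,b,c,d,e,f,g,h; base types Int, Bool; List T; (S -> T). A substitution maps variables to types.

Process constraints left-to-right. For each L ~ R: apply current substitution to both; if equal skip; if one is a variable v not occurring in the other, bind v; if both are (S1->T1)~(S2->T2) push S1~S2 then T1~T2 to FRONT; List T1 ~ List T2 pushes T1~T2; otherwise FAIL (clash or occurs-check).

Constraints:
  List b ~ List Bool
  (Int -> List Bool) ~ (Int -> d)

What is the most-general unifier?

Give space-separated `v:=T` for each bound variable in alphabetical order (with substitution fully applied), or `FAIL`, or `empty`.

step 1: unify List b ~ List Bool  [subst: {-} | 1 pending]
  -> decompose List: push b~Bool
step 2: unify b ~ Bool  [subst: {-} | 1 pending]
  bind b := Bool
step 3: unify (Int -> List Bool) ~ (Int -> d)  [subst: {b:=Bool} | 0 pending]
  -> decompose arrow: push Int~Int, List Bool~d
step 4: unify Int ~ Int  [subst: {b:=Bool} | 1 pending]
  -> identical, skip
step 5: unify List Bool ~ d  [subst: {b:=Bool} | 0 pending]
  bind d := List Bool

Answer: b:=Bool d:=List Bool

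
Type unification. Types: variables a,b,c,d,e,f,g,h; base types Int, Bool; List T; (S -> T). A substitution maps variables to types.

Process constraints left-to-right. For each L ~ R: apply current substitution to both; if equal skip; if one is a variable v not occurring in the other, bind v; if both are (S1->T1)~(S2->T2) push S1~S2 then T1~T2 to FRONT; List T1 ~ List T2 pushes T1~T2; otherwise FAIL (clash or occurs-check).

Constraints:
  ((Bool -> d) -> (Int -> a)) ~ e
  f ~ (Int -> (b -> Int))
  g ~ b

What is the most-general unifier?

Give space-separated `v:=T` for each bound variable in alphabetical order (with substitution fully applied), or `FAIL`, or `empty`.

step 1: unify ((Bool -> d) -> (Int -> a)) ~ e  [subst: {-} | 2 pending]
  bind e := ((Bool -> d) -> (Int -> a))
step 2: unify f ~ (Int -> (b -> Int))  [subst: {e:=((Bool -> d) -> (Int -> a))} | 1 pending]
  bind f := (Int -> (b -> Int))
step 3: unify g ~ b  [subst: {e:=((Bool -> d) -> (Int -> a)), f:=(Int -> (b -> Int))} | 0 pending]
  bind g := b

Answer: e:=((Bool -> d) -> (Int -> a)) f:=(Int -> (b -> Int)) g:=b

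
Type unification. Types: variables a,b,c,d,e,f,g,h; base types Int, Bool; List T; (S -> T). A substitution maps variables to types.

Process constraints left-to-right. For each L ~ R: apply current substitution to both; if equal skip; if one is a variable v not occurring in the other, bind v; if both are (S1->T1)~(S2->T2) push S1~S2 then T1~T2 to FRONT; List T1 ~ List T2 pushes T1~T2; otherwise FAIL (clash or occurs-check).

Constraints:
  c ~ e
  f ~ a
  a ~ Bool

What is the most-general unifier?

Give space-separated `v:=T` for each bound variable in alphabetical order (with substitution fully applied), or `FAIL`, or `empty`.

Answer: a:=Bool c:=e f:=Bool

Derivation:
step 1: unify c ~ e  [subst: {-} | 2 pending]
  bind c := e
step 2: unify f ~ a  [subst: {c:=e} | 1 pending]
  bind f := a
step 3: unify a ~ Bool  [subst: {c:=e, f:=a} | 0 pending]
  bind a := Bool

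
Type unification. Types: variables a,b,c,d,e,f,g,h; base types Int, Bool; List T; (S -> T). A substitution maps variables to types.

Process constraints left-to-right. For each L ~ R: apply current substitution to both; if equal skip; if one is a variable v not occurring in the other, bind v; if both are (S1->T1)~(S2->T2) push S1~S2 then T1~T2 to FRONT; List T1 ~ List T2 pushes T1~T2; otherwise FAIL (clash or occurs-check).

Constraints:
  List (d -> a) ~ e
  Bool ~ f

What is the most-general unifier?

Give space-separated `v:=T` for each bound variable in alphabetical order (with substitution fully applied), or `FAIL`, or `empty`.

step 1: unify List (d -> a) ~ e  [subst: {-} | 1 pending]
  bind e := List (d -> a)
step 2: unify Bool ~ f  [subst: {e:=List (d -> a)} | 0 pending]
  bind f := Bool

Answer: e:=List (d -> a) f:=Bool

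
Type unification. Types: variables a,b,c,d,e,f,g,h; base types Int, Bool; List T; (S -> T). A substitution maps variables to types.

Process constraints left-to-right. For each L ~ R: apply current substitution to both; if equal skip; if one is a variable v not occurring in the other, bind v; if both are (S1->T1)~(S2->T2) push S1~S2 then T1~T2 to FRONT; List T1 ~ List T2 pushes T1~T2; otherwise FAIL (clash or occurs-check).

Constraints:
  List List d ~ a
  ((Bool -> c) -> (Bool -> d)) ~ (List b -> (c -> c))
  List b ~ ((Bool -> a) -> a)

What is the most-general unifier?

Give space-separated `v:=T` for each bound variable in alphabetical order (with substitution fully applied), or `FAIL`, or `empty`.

step 1: unify List List d ~ a  [subst: {-} | 2 pending]
  bind a := List List d
step 2: unify ((Bool -> c) -> (Bool -> d)) ~ (List b -> (c -> c))  [subst: {a:=List List d} | 1 pending]
  -> decompose arrow: push (Bool -> c)~List b, (Bool -> d)~(c -> c)
step 3: unify (Bool -> c) ~ List b  [subst: {a:=List List d} | 2 pending]
  clash: (Bool -> c) vs List b

Answer: FAIL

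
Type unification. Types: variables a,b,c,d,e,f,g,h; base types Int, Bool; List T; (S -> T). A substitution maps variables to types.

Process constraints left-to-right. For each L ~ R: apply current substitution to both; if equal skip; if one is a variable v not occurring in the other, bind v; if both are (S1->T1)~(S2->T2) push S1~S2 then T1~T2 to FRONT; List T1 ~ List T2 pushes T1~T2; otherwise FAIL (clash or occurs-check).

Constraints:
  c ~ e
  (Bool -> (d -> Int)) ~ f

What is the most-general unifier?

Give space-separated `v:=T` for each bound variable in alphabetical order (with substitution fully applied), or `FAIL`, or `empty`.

Answer: c:=e f:=(Bool -> (d -> Int))

Derivation:
step 1: unify c ~ e  [subst: {-} | 1 pending]
  bind c := e
step 2: unify (Bool -> (d -> Int)) ~ f  [subst: {c:=e} | 0 pending]
  bind f := (Bool -> (d -> Int))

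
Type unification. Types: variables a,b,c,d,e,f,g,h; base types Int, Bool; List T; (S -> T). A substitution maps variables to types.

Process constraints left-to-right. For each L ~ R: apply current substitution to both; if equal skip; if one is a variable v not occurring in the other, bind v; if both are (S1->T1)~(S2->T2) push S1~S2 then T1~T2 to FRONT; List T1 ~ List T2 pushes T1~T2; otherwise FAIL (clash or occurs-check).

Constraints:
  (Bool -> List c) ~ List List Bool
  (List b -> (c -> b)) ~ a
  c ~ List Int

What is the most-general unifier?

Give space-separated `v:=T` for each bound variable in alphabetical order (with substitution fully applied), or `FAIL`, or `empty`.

step 1: unify (Bool -> List c) ~ List List Bool  [subst: {-} | 2 pending]
  clash: (Bool -> List c) vs List List Bool

Answer: FAIL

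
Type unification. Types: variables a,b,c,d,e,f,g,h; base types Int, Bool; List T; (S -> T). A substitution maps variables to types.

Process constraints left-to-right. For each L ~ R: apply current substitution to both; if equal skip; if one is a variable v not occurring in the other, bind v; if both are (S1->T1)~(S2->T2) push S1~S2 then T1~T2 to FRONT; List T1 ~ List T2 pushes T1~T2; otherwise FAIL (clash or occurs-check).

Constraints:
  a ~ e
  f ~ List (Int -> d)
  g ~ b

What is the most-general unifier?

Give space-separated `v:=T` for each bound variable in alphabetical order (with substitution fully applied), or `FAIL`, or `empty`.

Answer: a:=e f:=List (Int -> d) g:=b

Derivation:
step 1: unify a ~ e  [subst: {-} | 2 pending]
  bind a := e
step 2: unify f ~ List (Int -> d)  [subst: {a:=e} | 1 pending]
  bind f := List (Int -> d)
step 3: unify g ~ b  [subst: {a:=e, f:=List (Int -> d)} | 0 pending]
  bind g := b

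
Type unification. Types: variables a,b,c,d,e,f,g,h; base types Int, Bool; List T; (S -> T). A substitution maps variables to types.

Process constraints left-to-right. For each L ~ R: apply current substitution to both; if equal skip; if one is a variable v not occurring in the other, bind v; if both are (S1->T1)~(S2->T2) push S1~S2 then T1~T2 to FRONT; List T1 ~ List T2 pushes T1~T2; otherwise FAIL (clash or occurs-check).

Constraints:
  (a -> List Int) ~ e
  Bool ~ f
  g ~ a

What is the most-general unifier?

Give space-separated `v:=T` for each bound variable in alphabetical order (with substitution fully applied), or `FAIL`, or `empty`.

Answer: e:=(a -> List Int) f:=Bool g:=a

Derivation:
step 1: unify (a -> List Int) ~ e  [subst: {-} | 2 pending]
  bind e := (a -> List Int)
step 2: unify Bool ~ f  [subst: {e:=(a -> List Int)} | 1 pending]
  bind f := Bool
step 3: unify g ~ a  [subst: {e:=(a -> List Int), f:=Bool} | 0 pending]
  bind g := a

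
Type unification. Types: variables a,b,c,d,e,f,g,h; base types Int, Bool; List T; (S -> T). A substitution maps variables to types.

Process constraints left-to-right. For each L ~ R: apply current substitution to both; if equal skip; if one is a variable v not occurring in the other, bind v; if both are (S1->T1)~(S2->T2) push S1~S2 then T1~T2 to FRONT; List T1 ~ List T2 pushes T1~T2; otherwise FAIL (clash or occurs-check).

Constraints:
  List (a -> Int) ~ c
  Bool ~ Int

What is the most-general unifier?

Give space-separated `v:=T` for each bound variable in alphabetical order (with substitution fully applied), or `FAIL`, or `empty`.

Answer: FAIL

Derivation:
step 1: unify List (a -> Int) ~ c  [subst: {-} | 1 pending]
  bind c := List (a -> Int)
step 2: unify Bool ~ Int  [subst: {c:=List (a -> Int)} | 0 pending]
  clash: Bool vs Int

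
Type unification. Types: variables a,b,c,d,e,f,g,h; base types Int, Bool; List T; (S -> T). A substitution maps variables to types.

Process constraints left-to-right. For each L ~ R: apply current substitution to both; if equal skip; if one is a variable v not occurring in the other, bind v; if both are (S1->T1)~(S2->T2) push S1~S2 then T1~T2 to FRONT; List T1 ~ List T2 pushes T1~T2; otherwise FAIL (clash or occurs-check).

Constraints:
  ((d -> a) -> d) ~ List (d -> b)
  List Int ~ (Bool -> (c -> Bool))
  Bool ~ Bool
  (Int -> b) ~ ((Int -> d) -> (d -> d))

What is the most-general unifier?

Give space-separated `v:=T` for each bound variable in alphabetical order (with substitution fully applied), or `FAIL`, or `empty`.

step 1: unify ((d -> a) -> d) ~ List (d -> b)  [subst: {-} | 3 pending]
  clash: ((d -> a) -> d) vs List (d -> b)

Answer: FAIL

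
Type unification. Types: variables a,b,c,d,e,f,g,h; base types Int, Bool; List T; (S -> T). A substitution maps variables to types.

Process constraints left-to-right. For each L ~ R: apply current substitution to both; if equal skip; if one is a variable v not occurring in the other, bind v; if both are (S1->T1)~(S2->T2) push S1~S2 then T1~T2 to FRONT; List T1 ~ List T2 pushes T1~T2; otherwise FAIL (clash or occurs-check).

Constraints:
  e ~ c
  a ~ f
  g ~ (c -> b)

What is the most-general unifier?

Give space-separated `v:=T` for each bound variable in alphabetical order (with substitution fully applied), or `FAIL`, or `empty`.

Answer: a:=f e:=c g:=(c -> b)

Derivation:
step 1: unify e ~ c  [subst: {-} | 2 pending]
  bind e := c
step 2: unify a ~ f  [subst: {e:=c} | 1 pending]
  bind a := f
step 3: unify g ~ (c -> b)  [subst: {e:=c, a:=f} | 0 pending]
  bind g := (c -> b)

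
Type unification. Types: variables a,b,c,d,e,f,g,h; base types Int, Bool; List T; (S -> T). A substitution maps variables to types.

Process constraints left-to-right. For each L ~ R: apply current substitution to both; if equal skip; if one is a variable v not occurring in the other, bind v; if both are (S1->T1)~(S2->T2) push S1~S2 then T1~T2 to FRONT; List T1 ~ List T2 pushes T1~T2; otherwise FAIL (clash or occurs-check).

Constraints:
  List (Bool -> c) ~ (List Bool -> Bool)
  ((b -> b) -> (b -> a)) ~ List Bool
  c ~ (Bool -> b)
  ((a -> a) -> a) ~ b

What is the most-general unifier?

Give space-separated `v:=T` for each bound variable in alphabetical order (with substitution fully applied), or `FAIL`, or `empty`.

step 1: unify List (Bool -> c) ~ (List Bool -> Bool)  [subst: {-} | 3 pending]
  clash: List (Bool -> c) vs (List Bool -> Bool)

Answer: FAIL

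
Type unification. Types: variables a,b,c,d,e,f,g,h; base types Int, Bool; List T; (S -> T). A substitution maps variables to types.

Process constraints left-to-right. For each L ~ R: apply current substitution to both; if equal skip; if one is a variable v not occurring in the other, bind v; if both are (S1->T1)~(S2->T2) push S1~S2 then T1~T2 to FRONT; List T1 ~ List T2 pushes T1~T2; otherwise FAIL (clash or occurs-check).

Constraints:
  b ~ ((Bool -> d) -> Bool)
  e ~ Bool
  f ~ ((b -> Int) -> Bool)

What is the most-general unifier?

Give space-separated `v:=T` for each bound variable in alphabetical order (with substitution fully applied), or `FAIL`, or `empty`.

step 1: unify b ~ ((Bool -> d) -> Bool)  [subst: {-} | 2 pending]
  bind b := ((Bool -> d) -> Bool)
step 2: unify e ~ Bool  [subst: {b:=((Bool -> d) -> Bool)} | 1 pending]
  bind e := Bool
step 3: unify f ~ ((((Bool -> d) -> Bool) -> Int) -> Bool)  [subst: {b:=((Bool -> d) -> Bool), e:=Bool} | 0 pending]
  bind f := ((((Bool -> d) -> Bool) -> Int) -> Bool)

Answer: b:=((Bool -> d) -> Bool) e:=Bool f:=((((Bool -> d) -> Bool) -> Int) -> Bool)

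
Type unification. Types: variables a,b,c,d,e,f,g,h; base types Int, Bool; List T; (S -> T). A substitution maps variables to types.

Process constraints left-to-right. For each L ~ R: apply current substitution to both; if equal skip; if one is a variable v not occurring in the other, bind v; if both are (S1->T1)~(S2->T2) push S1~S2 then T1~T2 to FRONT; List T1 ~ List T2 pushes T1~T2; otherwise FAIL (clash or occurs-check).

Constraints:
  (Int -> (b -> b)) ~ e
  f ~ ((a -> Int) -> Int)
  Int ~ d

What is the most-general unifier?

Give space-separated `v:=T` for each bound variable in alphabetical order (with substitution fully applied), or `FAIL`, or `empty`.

Answer: d:=Int e:=(Int -> (b -> b)) f:=((a -> Int) -> Int)

Derivation:
step 1: unify (Int -> (b -> b)) ~ e  [subst: {-} | 2 pending]
  bind e := (Int -> (b -> b))
step 2: unify f ~ ((a -> Int) -> Int)  [subst: {e:=(Int -> (b -> b))} | 1 pending]
  bind f := ((a -> Int) -> Int)
step 3: unify Int ~ d  [subst: {e:=(Int -> (b -> b)), f:=((a -> Int) -> Int)} | 0 pending]
  bind d := Int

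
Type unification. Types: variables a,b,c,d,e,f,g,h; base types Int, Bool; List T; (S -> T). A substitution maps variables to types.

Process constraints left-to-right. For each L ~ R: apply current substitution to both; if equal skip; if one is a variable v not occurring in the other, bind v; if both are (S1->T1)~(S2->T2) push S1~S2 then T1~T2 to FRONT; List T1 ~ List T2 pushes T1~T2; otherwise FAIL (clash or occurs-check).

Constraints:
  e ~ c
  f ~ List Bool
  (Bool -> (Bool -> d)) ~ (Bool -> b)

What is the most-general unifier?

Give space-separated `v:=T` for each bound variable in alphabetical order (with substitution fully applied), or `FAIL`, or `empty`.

step 1: unify e ~ c  [subst: {-} | 2 pending]
  bind e := c
step 2: unify f ~ List Bool  [subst: {e:=c} | 1 pending]
  bind f := List Bool
step 3: unify (Bool -> (Bool -> d)) ~ (Bool -> b)  [subst: {e:=c, f:=List Bool} | 0 pending]
  -> decompose arrow: push Bool~Bool, (Bool -> d)~b
step 4: unify Bool ~ Bool  [subst: {e:=c, f:=List Bool} | 1 pending]
  -> identical, skip
step 5: unify (Bool -> d) ~ b  [subst: {e:=c, f:=List Bool} | 0 pending]
  bind b := (Bool -> d)

Answer: b:=(Bool -> d) e:=c f:=List Bool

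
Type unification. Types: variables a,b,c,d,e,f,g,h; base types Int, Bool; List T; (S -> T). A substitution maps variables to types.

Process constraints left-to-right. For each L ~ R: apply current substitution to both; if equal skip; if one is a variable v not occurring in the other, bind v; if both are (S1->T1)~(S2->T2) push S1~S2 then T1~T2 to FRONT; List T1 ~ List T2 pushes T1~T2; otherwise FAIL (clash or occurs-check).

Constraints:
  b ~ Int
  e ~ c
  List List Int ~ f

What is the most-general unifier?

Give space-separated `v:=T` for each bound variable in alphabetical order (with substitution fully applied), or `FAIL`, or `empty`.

step 1: unify b ~ Int  [subst: {-} | 2 pending]
  bind b := Int
step 2: unify e ~ c  [subst: {b:=Int} | 1 pending]
  bind e := c
step 3: unify List List Int ~ f  [subst: {b:=Int, e:=c} | 0 pending]
  bind f := List List Int

Answer: b:=Int e:=c f:=List List Int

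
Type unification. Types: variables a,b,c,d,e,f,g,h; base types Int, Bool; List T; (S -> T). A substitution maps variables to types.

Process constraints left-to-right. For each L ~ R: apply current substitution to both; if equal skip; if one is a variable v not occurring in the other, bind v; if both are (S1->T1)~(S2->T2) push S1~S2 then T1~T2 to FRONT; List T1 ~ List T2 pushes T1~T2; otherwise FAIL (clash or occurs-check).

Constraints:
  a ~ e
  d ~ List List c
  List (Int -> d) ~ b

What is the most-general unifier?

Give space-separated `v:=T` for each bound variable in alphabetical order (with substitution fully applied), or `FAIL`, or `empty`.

Answer: a:=e b:=List (Int -> List List c) d:=List List c

Derivation:
step 1: unify a ~ e  [subst: {-} | 2 pending]
  bind a := e
step 2: unify d ~ List List c  [subst: {a:=e} | 1 pending]
  bind d := List List c
step 3: unify List (Int -> List List c) ~ b  [subst: {a:=e, d:=List List c} | 0 pending]
  bind b := List (Int -> List List c)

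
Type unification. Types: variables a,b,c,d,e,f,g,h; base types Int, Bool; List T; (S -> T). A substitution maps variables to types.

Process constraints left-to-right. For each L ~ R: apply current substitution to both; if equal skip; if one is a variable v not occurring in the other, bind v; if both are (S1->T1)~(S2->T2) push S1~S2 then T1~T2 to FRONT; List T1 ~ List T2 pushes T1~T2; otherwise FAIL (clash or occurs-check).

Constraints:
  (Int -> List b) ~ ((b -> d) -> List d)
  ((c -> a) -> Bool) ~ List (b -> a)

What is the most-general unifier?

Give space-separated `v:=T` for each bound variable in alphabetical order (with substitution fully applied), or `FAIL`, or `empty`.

step 1: unify (Int -> List b) ~ ((b -> d) -> List d)  [subst: {-} | 1 pending]
  -> decompose arrow: push Int~(b -> d), List b~List d
step 2: unify Int ~ (b -> d)  [subst: {-} | 2 pending]
  clash: Int vs (b -> d)

Answer: FAIL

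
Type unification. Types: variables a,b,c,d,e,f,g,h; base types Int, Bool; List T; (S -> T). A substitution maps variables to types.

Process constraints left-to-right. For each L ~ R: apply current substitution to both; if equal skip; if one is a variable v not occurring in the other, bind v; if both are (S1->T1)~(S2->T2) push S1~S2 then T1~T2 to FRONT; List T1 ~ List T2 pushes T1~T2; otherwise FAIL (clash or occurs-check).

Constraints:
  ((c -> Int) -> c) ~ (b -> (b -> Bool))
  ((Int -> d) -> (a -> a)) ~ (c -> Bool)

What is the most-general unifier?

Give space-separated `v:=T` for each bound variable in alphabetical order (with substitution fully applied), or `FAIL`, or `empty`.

step 1: unify ((c -> Int) -> c) ~ (b -> (b -> Bool))  [subst: {-} | 1 pending]
  -> decompose arrow: push (c -> Int)~b, c~(b -> Bool)
step 2: unify (c -> Int) ~ b  [subst: {-} | 2 pending]
  bind b := (c -> Int)
step 3: unify c ~ ((c -> Int) -> Bool)  [subst: {b:=(c -> Int)} | 1 pending]
  occurs-check fail: c in ((c -> Int) -> Bool)

Answer: FAIL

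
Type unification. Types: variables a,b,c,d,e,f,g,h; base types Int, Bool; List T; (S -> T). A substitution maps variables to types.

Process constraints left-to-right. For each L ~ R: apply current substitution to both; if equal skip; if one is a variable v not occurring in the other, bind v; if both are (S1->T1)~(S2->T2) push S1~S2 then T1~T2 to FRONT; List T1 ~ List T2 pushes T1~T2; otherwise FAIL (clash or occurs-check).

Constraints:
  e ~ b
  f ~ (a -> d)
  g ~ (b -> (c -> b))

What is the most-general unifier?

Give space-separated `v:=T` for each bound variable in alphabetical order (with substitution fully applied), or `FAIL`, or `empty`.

step 1: unify e ~ b  [subst: {-} | 2 pending]
  bind e := b
step 2: unify f ~ (a -> d)  [subst: {e:=b} | 1 pending]
  bind f := (a -> d)
step 3: unify g ~ (b -> (c -> b))  [subst: {e:=b, f:=(a -> d)} | 0 pending]
  bind g := (b -> (c -> b))

Answer: e:=b f:=(a -> d) g:=(b -> (c -> b))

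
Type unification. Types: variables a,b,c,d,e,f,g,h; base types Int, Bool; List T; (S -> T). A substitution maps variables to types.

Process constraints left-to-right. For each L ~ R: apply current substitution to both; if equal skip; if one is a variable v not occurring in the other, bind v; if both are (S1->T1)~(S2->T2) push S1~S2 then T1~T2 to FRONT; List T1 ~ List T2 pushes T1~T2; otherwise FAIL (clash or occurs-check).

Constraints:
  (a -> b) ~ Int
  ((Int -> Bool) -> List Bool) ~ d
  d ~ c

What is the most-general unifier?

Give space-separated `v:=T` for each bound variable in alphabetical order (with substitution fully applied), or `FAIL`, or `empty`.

Answer: FAIL

Derivation:
step 1: unify (a -> b) ~ Int  [subst: {-} | 2 pending]
  clash: (a -> b) vs Int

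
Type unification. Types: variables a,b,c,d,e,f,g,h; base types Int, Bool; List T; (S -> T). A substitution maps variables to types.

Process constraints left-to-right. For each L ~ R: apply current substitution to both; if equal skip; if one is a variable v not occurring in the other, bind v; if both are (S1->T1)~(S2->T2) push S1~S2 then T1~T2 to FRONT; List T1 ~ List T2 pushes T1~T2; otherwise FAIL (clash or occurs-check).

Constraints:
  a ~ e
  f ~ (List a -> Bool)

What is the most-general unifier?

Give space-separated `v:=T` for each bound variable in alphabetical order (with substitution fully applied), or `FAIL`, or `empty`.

Answer: a:=e f:=(List e -> Bool)

Derivation:
step 1: unify a ~ e  [subst: {-} | 1 pending]
  bind a := e
step 2: unify f ~ (List e -> Bool)  [subst: {a:=e} | 0 pending]
  bind f := (List e -> Bool)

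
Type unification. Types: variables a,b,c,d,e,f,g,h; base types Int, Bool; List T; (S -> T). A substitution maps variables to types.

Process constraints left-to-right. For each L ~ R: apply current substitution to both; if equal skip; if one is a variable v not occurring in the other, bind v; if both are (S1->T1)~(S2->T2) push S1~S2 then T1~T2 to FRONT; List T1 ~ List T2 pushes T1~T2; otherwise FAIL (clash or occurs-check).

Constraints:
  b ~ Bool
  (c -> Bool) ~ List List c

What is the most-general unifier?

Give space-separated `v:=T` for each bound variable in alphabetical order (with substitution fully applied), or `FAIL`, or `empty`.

Answer: FAIL

Derivation:
step 1: unify b ~ Bool  [subst: {-} | 1 pending]
  bind b := Bool
step 2: unify (c -> Bool) ~ List List c  [subst: {b:=Bool} | 0 pending]
  clash: (c -> Bool) vs List List c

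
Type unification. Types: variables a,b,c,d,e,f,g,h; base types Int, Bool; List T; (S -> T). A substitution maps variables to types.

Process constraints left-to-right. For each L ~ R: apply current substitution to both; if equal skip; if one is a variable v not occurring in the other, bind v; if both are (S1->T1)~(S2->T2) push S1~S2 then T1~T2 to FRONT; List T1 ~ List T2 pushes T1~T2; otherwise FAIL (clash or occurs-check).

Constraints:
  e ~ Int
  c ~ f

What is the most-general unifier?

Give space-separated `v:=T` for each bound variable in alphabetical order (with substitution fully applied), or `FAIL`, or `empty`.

Answer: c:=f e:=Int

Derivation:
step 1: unify e ~ Int  [subst: {-} | 1 pending]
  bind e := Int
step 2: unify c ~ f  [subst: {e:=Int} | 0 pending]
  bind c := f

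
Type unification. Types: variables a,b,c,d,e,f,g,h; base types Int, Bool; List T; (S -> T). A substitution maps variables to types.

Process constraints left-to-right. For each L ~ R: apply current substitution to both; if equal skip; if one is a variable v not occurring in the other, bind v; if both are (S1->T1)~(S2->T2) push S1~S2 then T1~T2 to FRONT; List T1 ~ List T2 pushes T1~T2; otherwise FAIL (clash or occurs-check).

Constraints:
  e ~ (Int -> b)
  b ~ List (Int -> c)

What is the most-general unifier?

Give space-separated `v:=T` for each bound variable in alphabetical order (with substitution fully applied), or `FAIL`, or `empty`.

Answer: b:=List (Int -> c) e:=(Int -> List (Int -> c))

Derivation:
step 1: unify e ~ (Int -> b)  [subst: {-} | 1 pending]
  bind e := (Int -> b)
step 2: unify b ~ List (Int -> c)  [subst: {e:=(Int -> b)} | 0 pending]
  bind b := List (Int -> c)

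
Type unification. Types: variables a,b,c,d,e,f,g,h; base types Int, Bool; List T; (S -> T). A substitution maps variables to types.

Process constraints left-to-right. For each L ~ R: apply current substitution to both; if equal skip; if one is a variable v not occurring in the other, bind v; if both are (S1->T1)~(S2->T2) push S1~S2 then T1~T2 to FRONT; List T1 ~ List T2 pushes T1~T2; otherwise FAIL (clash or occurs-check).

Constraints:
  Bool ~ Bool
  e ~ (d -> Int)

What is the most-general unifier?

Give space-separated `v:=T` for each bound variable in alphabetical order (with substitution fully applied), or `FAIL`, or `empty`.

Answer: e:=(d -> Int)

Derivation:
step 1: unify Bool ~ Bool  [subst: {-} | 1 pending]
  -> identical, skip
step 2: unify e ~ (d -> Int)  [subst: {-} | 0 pending]
  bind e := (d -> Int)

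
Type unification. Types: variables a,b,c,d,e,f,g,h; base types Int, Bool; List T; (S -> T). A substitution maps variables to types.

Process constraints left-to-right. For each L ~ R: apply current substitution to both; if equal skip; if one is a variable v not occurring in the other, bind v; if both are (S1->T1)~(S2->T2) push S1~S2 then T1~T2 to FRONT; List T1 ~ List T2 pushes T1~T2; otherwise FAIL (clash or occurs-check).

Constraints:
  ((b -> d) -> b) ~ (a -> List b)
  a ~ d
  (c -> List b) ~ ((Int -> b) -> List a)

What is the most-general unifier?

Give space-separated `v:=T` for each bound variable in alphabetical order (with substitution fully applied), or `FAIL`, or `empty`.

step 1: unify ((b -> d) -> b) ~ (a -> List b)  [subst: {-} | 2 pending]
  -> decompose arrow: push (b -> d)~a, b~List b
step 2: unify (b -> d) ~ a  [subst: {-} | 3 pending]
  bind a := (b -> d)
step 3: unify b ~ List b  [subst: {a:=(b -> d)} | 2 pending]
  occurs-check fail: b in List b

Answer: FAIL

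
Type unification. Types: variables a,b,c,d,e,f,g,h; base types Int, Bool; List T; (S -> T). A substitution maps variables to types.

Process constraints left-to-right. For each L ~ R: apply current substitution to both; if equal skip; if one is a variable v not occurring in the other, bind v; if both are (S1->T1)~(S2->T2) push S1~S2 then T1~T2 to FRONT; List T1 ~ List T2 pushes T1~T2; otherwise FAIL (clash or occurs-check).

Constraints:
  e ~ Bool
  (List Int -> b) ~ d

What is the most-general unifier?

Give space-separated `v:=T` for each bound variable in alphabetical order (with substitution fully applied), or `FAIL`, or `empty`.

Answer: d:=(List Int -> b) e:=Bool

Derivation:
step 1: unify e ~ Bool  [subst: {-} | 1 pending]
  bind e := Bool
step 2: unify (List Int -> b) ~ d  [subst: {e:=Bool} | 0 pending]
  bind d := (List Int -> b)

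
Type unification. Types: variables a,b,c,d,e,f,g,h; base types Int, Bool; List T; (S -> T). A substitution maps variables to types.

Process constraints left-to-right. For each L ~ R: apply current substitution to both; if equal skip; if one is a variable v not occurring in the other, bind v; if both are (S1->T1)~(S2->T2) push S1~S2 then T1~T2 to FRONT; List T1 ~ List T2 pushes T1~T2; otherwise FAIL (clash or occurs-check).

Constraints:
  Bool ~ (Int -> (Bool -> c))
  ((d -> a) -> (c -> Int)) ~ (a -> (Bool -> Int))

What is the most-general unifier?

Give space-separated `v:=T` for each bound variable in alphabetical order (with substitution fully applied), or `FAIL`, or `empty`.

step 1: unify Bool ~ (Int -> (Bool -> c))  [subst: {-} | 1 pending]
  clash: Bool vs (Int -> (Bool -> c))

Answer: FAIL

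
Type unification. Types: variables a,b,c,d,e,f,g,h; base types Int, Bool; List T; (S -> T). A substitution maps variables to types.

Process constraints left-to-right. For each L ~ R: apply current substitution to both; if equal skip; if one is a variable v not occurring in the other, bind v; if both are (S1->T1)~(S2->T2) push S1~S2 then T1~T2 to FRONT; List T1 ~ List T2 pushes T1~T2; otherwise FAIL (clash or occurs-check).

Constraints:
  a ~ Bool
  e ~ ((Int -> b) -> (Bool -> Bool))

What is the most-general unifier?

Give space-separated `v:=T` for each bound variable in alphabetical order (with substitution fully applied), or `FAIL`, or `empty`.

Answer: a:=Bool e:=((Int -> b) -> (Bool -> Bool))

Derivation:
step 1: unify a ~ Bool  [subst: {-} | 1 pending]
  bind a := Bool
step 2: unify e ~ ((Int -> b) -> (Bool -> Bool))  [subst: {a:=Bool} | 0 pending]
  bind e := ((Int -> b) -> (Bool -> Bool))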